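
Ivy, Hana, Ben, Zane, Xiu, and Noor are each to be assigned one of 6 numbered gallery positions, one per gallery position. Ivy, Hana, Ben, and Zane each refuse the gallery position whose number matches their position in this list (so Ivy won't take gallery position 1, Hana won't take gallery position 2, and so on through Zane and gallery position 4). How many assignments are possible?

362

Let Aᵢ (for 1 ≤ i ≤ 4) be the placements that put person i in their forbidden gallery position. Any j of these fix j positions, leaving (6−j)! ways to fill the rest, and there are C(4,j) ways to pick which j.
By inclusion–exclusion, the number of valid placements is Σ_{j=0}^{4} (−1)^j C(4,j)·(6−j)!.
Computing: 720 − 480 + 144 − 24 + 2 = 362.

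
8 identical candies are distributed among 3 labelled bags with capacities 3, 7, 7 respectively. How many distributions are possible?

28

Without the upper bounds there are C(10,2) = 45 ways to split 8 among 3 bags.
Subtract solutions that violate a single cap (substitute x_i' = x_i − (cap_i+1)): x_1 ≥ 4 gives C(6,2) = 15; x_2 ≥ 8 gives C(2,2) = 1; x_3 ≥ 8 gives C(2,2) = 1. Together 17.
No two caps can be exceeded simultaneously, so the pair terms are all 0.
By inclusion–exclusion the count is 45 − 17 + 0 = 28.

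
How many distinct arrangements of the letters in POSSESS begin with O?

With the first slot taken by O, it remains to arrange the other 6 letters (PSSESS).
Those 6 letters have S appearing 4 times, giving (6)!/(4!) = 30.

30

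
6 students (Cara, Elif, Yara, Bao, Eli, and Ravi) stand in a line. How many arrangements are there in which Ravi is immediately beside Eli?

240

Treat {Ravi, Eli} as a single unit. There are 5 units to order, and the pair itself can be ordered 2 ways.
That gives 2 × 5! = 2 × 120 = 240.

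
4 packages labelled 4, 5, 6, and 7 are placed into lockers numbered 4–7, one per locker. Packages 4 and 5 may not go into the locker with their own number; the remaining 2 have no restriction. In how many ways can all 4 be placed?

14

Let Aᵢ (for i ∈ {4, 5}) be the placements that put package i in its forbidden locker. Any j of these fix j positions, leaving (4−j)! ways to fill the rest, and there are C(2,j) ways to pick which j.
By inclusion–exclusion, the number of valid placements is Σ_{j=0}^{2} (−1)^j C(2,j)·(4−j)!.
Computing: 24 − 12 + 2 = 14.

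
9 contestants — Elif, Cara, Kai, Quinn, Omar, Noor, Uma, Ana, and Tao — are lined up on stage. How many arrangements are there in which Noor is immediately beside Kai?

80640

Place the 7 others and the Noor-Kai pair as 8 objects in a line; the pair has 2 internal arrangements.
So the count is 2·(8)! = 80640.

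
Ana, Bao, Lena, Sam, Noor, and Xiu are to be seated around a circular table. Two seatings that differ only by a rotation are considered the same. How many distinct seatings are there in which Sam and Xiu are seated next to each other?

Treat {Sam, Xiu} as one unit (2 internal orders) and seat the resulting 5 units around the table: (4)! circular arrangements.
So 2 × (4)! = 2 × 24 = 48.

48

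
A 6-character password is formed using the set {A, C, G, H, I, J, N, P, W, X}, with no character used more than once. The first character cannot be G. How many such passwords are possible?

The first character has 10−1 = 9 choices (anything except G).
The remaining 5 characters are filled from the other 9 symbols without repetition: 9 × 8 × 7 × 6 × 5 = 15120.
Total: 9 × 15120 = 136080.

136080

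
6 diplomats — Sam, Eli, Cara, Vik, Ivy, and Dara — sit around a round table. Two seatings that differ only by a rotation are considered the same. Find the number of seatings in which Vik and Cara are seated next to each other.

Glue Vik and Cara into a block (2 internal orders). Seating 5 units around a circle gives (4)! arrangements.
So 2 × (4)! = 2 × 24 = 48.

48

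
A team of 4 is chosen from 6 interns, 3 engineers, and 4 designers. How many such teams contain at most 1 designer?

Split by how many designers are chosen (0 through 1).
Sum: C(4,0)·C(9,4) + C(4,1)·C(9,3) = 126 + 336 = 462.

462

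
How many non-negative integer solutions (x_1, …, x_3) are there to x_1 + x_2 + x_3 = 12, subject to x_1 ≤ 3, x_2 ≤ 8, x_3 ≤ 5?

14

Ignoring the caps, the number of non-negative solutions to x_1+…+x_3 = 12 is C(14,2) = 91.
Subtract solutions that violate a single cap (substitute x_i' = x_i − (cap_i+1)): x_1 ≥ 4 gives C(10,2) = 45; x_2 ≥ 9 gives C(5,2) = 10; x_3 ≥ 6 gives C(8,2) = 28. Together 83.
Add back pairs where two caps are both exceeded: 0 + 6 + 0 = 6.
By inclusion–exclusion the count is 91 − 83 + 6 = 14.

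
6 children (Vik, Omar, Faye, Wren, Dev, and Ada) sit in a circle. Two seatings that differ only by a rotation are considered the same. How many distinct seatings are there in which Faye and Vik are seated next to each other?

48

Treat {Faye, Vik} as one unit (2 internal orders) and seat the resulting 5 units around the table: (4)! circular arrangements.
So 2 × (4)! = 2 × 24 = 48.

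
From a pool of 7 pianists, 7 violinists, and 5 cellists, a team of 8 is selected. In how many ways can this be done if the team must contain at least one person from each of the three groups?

71589

Total 8-person selections from all 19: C(19,8) = 75582.
Selections missing a whole group: no pianists → C(12,8) = 495; no violinists → C(12,8) = 495; no cellists → C(14,8) = 3003.
Add back selections omitting two groups (i.e. drawn from a single group): C(7,8) + C(7,8) + C(5,8) = 0.
By inclusion–exclusion: 75582 − 3993 + 0 = 71589.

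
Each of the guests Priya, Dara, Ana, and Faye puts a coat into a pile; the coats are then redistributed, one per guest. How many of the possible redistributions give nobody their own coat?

Count assignments avoiding every fixed point. For any j of the 4 guests fixed to their own coat, the other 4−j can be arranged in (4−j)! ways.
By inclusion–exclusion this is Σ_{j=0}^{4} (−1)^j C(4,j)·(4−j)!.
Computing: 24 − 24 + 12 − 4 + 1 = 9.

9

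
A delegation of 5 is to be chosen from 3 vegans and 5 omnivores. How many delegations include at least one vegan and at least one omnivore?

With no constraint there are C(8,5) = 56 possible selections.
Selections missing a whole group: no vegans → C(5,5) = 1; no omnivores → C(3,5) = 0.
Both groups omitted at once is impossible, so 56 − 1 = 55.

55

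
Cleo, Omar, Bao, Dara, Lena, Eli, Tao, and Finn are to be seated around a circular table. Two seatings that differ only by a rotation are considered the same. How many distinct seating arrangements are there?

5040

Around a circle, 8 distinct people have 8!/8 = (7)! = 5040 rotationally distinct seatings.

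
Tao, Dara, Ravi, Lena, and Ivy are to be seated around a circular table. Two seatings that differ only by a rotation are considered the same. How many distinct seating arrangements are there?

24

Fix one person's seat to break rotational symmetry; the remaining 4 people can be arranged in (4)! = 24 ways.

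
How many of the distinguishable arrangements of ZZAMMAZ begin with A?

With the first slot taken by A, it remains to arrange the other 6 letters (ZZMMAZ).
Those 6 letters have M appearing twice and Z appearing 3 times, giving (6)!/(3!·2!) = 60.

60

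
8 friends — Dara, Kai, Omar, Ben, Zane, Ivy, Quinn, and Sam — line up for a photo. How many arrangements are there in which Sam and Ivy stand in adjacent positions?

10080

Place the 6 others and the Sam-Ivy pair as 7 objects in a line; the pair has 2 internal arrangements.
So the count is 2·(7)! = 10080.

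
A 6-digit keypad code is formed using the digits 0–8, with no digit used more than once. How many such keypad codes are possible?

This is a permutation of 6 out of 9: P(9,6) = 9!/3!.
That product is 9 × 8 × 7 × 6 × 5 × 4 = 60480.

60480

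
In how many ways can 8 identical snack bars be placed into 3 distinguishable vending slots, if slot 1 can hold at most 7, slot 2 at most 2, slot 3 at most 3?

11

Ignoring the caps, the number of non-negative solutions to x_1+…+x_3 = 8 is C(10,2) = 45.
Subtract solutions that violate a single cap (substitute x_i' = x_i − (cap_i+1)): x_1 ≥ 8 gives C(2,2) = 1; x_2 ≥ 3 gives C(7,2) = 21; x_3 ≥ 4 gives C(6,2) = 15. Together 37.
Add back pairs where two caps are both exceeded: 0 + 0 + 3 = 3.
By inclusion–exclusion the count is 45 − 37 + 3 = 11.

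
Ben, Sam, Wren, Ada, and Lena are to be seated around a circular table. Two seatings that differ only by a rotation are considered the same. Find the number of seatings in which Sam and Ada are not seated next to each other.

Without the restriction there are (4)! = 24 seatings.
Those with Sam next to Ada: fuse the pair into one unit and seat 4 units around a circle — 2·(3)! = 12.
Subtracting, 24 − 12 = 12.

12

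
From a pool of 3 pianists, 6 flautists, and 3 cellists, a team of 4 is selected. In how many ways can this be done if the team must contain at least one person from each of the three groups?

Unrestricted: C(12,4) = 495 ways to pick any 4 of the 12.
Subtract selections that omit an entire group: no pianists → C(9,4) = 126; no flautists → C(6,4) = 15; no cellists → C(9,4) = 126.
Add back selections omitting two groups (i.e. drawn from a single group): C(3,4) + C(6,4) + C(3,4) = 15.
By inclusion–exclusion: 495 − 267 + 15 = 243.

243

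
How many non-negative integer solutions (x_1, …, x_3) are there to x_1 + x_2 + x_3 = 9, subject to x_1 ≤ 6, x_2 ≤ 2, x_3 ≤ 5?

12

By stars and bars, unrestricted non-negative solutions to x_1+…+x_3 = 9 number C(9+2,2) = 55.
Subtract solutions that violate a single cap (substitute x_i' = x_i − (cap_i+1)): x_1 ≥ 7 gives C(4,2) = 6; x_2 ≥ 3 gives C(8,2) = 28; x_3 ≥ 6 gives C(5,2) = 10. Together 44.
Add back pairs where two caps are both exceeded: 0 + 0 + 1 = 1.
By inclusion–exclusion the count is 55 − 44 + 1 = 12.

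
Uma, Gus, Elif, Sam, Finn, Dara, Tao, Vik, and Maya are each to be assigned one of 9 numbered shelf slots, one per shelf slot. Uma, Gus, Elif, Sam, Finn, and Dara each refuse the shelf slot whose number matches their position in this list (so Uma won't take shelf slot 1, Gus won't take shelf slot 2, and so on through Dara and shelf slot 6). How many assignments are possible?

Let Aᵢ (for 1 ≤ i ≤ 6) be the placements that put person i in their forbidden shelf slot. Any j of these fix j positions, leaving (9−j)! ways to fill the rest, and there are C(6,j) ways to pick which j.
By inclusion–exclusion, the number of valid placements is Σ_{j=0}^{6} (−1)^j C(6,j)·(9−j)!.
Computing: 362880 − 241920 + 75600 − 14400 + 1800 − 144 + 6 = 183822.

183822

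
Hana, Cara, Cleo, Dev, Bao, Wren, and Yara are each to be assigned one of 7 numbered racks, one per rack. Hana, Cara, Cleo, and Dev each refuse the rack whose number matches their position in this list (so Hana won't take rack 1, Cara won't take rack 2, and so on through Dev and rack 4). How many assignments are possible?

2790

Let Aᵢ (for 1 ≤ i ≤ 4) be the placements that put person i in their forbidden rack. Any j of these fix j positions, leaving (7−j)! ways to fill the rest, and there are C(4,j) ways to pick which j.
By inclusion–exclusion, the number of valid placements is Σ_{j=0}^{4} (−1)^j C(4,j)·(7−j)!.
Computing: 5040 − 2880 + 720 − 96 + 6 = 2790.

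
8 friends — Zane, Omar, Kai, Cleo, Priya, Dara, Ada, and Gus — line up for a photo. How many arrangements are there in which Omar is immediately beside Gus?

10080

Treat {Omar, Gus} as a single unit. There are 7 units to order, and the pair itself can be ordered 2 ways.
So the count is 2·(7)! = 10080.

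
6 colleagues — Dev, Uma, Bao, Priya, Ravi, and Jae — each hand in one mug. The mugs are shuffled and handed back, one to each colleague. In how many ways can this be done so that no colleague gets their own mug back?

This is the derangement count D_6: permutations of 6 items with no fixed point.
By inclusion–exclusion this is Σ_{j=0}^{6} (−1)^j C(6,j)·(6−j)!.
Computing: 720 − 720 + 360 − 120 + 30 − 6 + 1 = 265.

265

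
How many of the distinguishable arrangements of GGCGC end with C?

Fix C in the last position and arrange the remaining 4 letters.
Those 4 letters have G appearing 3 times, giving (4)!/(3!) = 4.

4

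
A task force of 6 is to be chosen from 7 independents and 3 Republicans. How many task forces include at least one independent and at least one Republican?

203

With no constraint there are C(10,6) = 210 possible selections.
Selections missing a whole group: no independents → C(3,6) = 0; no Republicans → C(7,6) = 7.
Both groups omitted at once is impossible, so 210 − 7 = 203.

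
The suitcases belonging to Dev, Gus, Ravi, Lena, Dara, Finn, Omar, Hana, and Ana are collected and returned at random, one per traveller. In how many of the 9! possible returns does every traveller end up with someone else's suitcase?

133496

Let Aᵢ be the assignments in which traveller i gets their own suitcase. We want the size of the complement of A₁∪…∪A_9.
By inclusion–exclusion this is Σ_{j=0}^{9} (−1)^j C(9,j)·(9−j)!.
Computing: 362880 − 362880 + 181440 − 60480 + 15120 − 3024 + 504 − 72 + 9 − 1 = 133496.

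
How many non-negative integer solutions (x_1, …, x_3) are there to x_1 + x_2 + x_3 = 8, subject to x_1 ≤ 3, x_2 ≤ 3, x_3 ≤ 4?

6

Ignoring the caps, the number of non-negative solutions to x_1+…+x_3 = 8 is C(10,2) = 45.
Subtract solutions that violate a single cap (substitute x_i' = x_i − (cap_i+1)): x_1 ≥ 4 gives C(6,2) = 15; x_2 ≥ 4 gives C(6,2) = 15; x_3 ≥ 5 gives C(5,2) = 10. Together 40.
Add back pairs where two caps are both exceeded: 1 + 0 + 0 = 1.
By inclusion–exclusion the count is 45 − 40 + 1 = 6.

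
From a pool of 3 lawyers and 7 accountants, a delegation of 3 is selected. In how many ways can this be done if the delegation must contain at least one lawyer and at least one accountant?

With no constraint there are C(10,3) = 120 possible selections.
Selections missing a whole group: no lawyers → C(7,3) = 35; no accountants → C(3,3) = 1.
Both groups omitted at once is impossible, so 120 − 36 = 84.

84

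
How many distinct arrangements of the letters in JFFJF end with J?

Fix J in the last position and arrange the remaining 4 letters.
Those 4 letters have F appearing 3 times, giving (4)!/(3!) = 4.

4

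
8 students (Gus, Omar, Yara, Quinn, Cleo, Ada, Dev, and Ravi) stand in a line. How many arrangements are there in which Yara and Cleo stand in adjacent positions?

Glue Yara and Cleo into one block (2 internal orders), leaving 7 units to arrange in a row.
So the count is 2·(7)! = 10080.

10080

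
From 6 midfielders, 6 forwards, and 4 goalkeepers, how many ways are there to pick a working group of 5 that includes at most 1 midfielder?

1512

Split by how many midfielders are chosen (0 through 1).
Sum: C(6,0)·C(10,5) + C(6,1)·C(10,4) = 252 + 1260 = 1512.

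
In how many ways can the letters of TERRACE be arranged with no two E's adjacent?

Total arrangements of TERRACE: 7!/(2!·2!) = 1260.
If the two E's are adjacent, glue them into one block, leaving 6 items to arrange: (6)!/(2!) = 360 ways.
Subtracting, 1260 − 360 = 900 arrangements keep the E's apart.

900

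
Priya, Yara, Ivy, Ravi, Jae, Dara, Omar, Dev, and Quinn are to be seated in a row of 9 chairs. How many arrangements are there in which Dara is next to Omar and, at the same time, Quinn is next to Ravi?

Treat {Dara,Omar} as one block (2 orders) and {Quinn,Ravi} as another (2 orders).
That leaves 7 units to arrange: 2 × 2 × 7! = 4 × 5040 = 20160.

20160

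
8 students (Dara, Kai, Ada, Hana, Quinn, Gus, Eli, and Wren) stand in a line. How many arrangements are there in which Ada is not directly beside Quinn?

Of the 8! = 40320 arrangements, those with Ada and Quinn adjacent number 2 × 7! = 10080 (treat the pair as a block with 2 internal orders).
Complementary counting: 40320 − 10080 = 30240.

30240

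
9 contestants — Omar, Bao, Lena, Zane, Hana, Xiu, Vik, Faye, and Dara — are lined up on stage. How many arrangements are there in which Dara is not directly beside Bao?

282240

Of the 9! = 362880 arrangements, those with Dara and Bao adjacent number 2 × 8! = 80640 (treat the pair as a block with 2 internal orders).
So 362880 − 80640 = 282240 arrangements keep them apart.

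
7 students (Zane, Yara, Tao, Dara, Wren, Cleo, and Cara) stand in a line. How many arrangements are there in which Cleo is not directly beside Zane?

There are 7! = 5040 arrangements in all. If Cleo and Zane are adjacent, merging them into one block gives 2·(6)! = 1440 arrangements.
Complementary counting: 5040 − 1440 = 3600.

3600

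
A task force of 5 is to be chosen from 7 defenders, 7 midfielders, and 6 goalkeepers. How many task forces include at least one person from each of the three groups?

Total 5-person selections from all 20: C(20,5) = 15504.
Selections missing a whole group: no defenders → C(13,5) = 1287; no midfielders → C(13,5) = 1287; no goalkeepers → C(14,5) = 2002.
Add back selections omitting two groups (i.e. drawn from a single group): C(7,5) + C(7,5) + C(6,5) = 48.
By inclusion–exclusion: 15504 − 4576 + 48 = 10976.

10976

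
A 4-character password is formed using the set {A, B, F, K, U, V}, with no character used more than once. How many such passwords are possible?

This is a permutation of 4 out of 6: P(6,4) = 6!/2!.
6 × 5 × 4 × 3 = 360.

360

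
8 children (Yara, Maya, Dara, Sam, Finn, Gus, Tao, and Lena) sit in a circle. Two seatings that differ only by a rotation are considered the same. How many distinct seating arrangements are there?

5040

Fix one person's seat to break rotational symmetry; the remaining 7 people can be arranged in (7)! = 5040 ways.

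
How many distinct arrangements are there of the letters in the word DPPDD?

The 5 letters of DPPDD have repeats: D appearing 3 times and P appearing twice.
So there are 5! / (3!·2!) = 10 distinguishable arrangements.

10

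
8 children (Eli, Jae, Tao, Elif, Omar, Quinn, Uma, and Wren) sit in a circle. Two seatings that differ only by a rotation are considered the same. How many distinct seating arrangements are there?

Around a circle, 8 distinct people have 8!/8 = (7)! = 5040 rotationally distinct seatings.

5040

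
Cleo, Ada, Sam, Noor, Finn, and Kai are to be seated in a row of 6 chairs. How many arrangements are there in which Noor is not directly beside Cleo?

Of the 6! = 720 arrangements, those with Noor and Cleo adjacent number 2 × 5! = 240 (treat the pair as a block with 2 internal orders).
So 720 − 240 = 480 arrangements keep them apart.

480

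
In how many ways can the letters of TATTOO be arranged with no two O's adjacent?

40

Total arrangements of TATTOO: 6!/(3!·2!) = 60.
Arrangements with the O's together: treat OO as one letter, giving (5)!/(3!) = 20.
Hence 60 − 20 = 40.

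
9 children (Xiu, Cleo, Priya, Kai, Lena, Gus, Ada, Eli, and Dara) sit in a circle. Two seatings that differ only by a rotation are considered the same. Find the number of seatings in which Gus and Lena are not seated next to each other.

Without the restriction there are (8)! = 40320 seatings.
Seatings with Gus beside Lena: treat them as a block with 2 internal orders, giving 2 × (7)! = 10080.
Subtracting, 40320 − 10080 = 30240.

30240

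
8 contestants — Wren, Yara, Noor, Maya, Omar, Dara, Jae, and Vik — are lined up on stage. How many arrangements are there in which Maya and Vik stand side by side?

10080

Glue Maya and Vik into one block (2 internal orders), leaving 7 units to arrange in a row.
So the count is 2·(7)! = 10080.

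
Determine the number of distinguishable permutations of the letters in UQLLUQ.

Letter multiplicities in UQLLUQ: L×2, Q×2, U×2.
So there are 6! / (2!·2!·2!) = 90 distinguishable arrangements.

90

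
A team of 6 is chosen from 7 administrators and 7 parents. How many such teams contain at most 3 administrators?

Split by how many administrators are chosen (0 through 3).
Sum: C(7,0)·C(7,6) + C(7,1)·C(7,5) + C(7,2)·C(7,4) + C(7,3)·C(7,3) = 7 + 147 + 735 + 1225 = 2114.

2114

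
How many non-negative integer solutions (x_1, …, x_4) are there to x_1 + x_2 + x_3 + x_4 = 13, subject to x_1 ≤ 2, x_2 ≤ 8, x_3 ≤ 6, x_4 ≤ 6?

115

Without the upper bounds there are C(16,3) = 560 ways to split 13 among 4 variables.
Subtract solutions that violate a single cap (substitute x_i' = x_i − (cap_i+1)): x_1 ≥ 3 gives C(13,3) = 286; x_2 ≥ 9 gives C(7,3) = 35; x_3 ≥ 7 gives C(9,3) = 84; x_4 ≥ 7 gives C(9,3) = 84. Together 489.
Add back pairs where two caps are both exceeded: 4 + 20 + 20 + 0 + 0 + 0 = 44.
By inclusion–exclusion the count is 560 − 489 + 44 = 115.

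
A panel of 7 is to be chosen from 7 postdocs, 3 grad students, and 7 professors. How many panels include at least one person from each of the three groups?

With no constraint there are C(17,7) = 19448 possible selections.
Selections missing a whole group: no postdocs → C(10,7) = 120; no grad students → C(14,7) = 3432; no professors → C(10,7) = 120.
Add back selections omitting two groups (i.e. drawn from a single group): C(7,7) + C(3,7) + C(7,7) = 2.
By inclusion–exclusion: 19448 − 3672 + 2 = 15778.

15778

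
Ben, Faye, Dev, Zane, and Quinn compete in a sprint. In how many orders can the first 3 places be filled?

There are 5 choices for 1st place, 4 for 2nd, and 3 for 3rd.
That gives 5 × 4 × 3 = 60.

60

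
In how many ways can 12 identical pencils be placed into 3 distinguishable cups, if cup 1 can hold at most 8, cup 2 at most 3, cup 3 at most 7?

Without the upper bounds there are C(14,2) = 91 ways to split 12 among 3 cups.
Subtract solutions that violate a single cap (substitute x_i' = x_i − (cap_i+1)): x_1 ≥ 9 gives C(5,2) = 10; x_2 ≥ 4 gives C(10,2) = 45; x_3 ≥ 8 gives C(6,2) = 15. Together 70.
Add back pairs where two caps are both exceeded: 0 + 0 + 1 = 1.
By inclusion–exclusion the count is 91 − 70 + 1 = 22.

22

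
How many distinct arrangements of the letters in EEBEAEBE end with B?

Fix B in the last position and arrange the remaining 7 letters.
Those 7 letters have E appearing 5 times, giving (7)!/(5!) = 42.

42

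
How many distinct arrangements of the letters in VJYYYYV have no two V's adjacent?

Total arrangements of VJYYYYV: 7!/(4!·2!) = 105.
If the two V's are adjacent, glue them into one block, leaving 6 items to arrange: (6)!/(4!) = 30 ways.
Hence 105 − 30 = 75.

75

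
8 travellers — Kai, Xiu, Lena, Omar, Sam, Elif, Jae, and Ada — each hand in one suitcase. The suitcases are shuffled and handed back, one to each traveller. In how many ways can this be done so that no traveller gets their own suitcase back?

14833

Count assignments avoiding every fixed point. For any j of the 8 travellers fixed to their own suitcase, the other 8−j can be arranged in (8−j)! ways.
By inclusion–exclusion this is Σ_{j=0}^{8} (−1)^j C(8,j)·(8−j)!.
Computing: 40320 − 40320 + 20160 − 6720 + 1680 − 336 + 56 − 8 + 1 = 14833.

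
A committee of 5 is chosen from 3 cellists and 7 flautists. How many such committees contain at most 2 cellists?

231

Split by how many cellists are chosen (0 through 2).
Sum: C(3,0)·C(7,5) + C(3,1)·C(7,4) + C(3,2)·C(7,3) = 21 + 105 + 105 = 231.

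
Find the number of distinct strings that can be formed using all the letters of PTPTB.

30

Letter multiplicities in PTPTB: B×1, P×2, T×2.
So there are 5! / (2!·2!) = 30 distinguishable arrangements.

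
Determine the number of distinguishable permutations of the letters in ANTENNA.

420

The 7 letters of ANTENNA have repeats: A appearing twice and N appearing 3 times.
So there are 7! / (3!·2!) = 420 distinguishable arrangements.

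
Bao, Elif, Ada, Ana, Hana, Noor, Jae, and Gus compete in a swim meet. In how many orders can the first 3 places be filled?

336

There are 8 choices for 1st place, 7 for 2nd, and 6 for 3rd.
That gives 8 × 7 × 6 = 336.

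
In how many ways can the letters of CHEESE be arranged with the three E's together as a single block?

24

Treat the 3 copies of E as a single block. The multiset to arrange is then {EEE, C, H, S}, 4 items in all.
All 4 items are distinct, so there are (4)! = 24 arrangements.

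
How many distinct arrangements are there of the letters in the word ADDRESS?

The 7 letters of ADDRESS have repeats: D appearing twice and S appearing twice.
The number of distinct arrangements is 7!/(2!·2!) = 5040/4 = 1260.

1260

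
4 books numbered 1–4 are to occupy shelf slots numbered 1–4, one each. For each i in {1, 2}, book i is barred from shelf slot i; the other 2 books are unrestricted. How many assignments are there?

14

Let Aᵢ (for i ∈ {1, 2}) be the placements that put book i in its forbidden shelf slot. Any j of these fix j positions, leaving (4−j)! ways to fill the rest, and there are C(2,j) ways to pick which j.
By inclusion–exclusion, the number of valid placements is Σ_{j=0}^{2} (−1)^j C(2,j)·(4−j)!.
Computing: 24 − 12 + 2 = 14.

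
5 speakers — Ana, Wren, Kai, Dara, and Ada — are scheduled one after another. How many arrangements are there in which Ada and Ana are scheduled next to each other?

Glue Ada and Ana into one block (2 internal orders), leaving 4 units to arrange in a row.
That gives 2 × 4! = 2 × 24 = 48.

48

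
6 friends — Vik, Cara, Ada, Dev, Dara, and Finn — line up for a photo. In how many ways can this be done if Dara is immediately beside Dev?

Place the 4 others and the Dara-Dev pair as 5 objects in a line; the pair has 2 internal arrangements.
That gives 2 × 5! = 2 × 120 = 240.

240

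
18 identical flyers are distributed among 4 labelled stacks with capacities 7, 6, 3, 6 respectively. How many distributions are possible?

By stars and bars, unrestricted non-negative solutions to x_1+…+x_4 = 18 number C(18+3,3) = 1330.
Subtract solutions that violate a single cap (substitute x_i' = x_i − (cap_i+1)): x_1 ≥ 8 gives C(13,3) = 286; x_2 ≥ 7 gives C(14,3) = 364; x_3 ≥ 4 gives C(17,3) = 680; x_4 ≥ 7 gives C(14,3) = 364. Together 1694.
Add back pairs where two caps are both exceeded: 20 + 84 + 20 + 120 + 35 + 120 = 399.
Subtract triples: 0 + 0 + 0 + 1 = 1.
By inclusion–exclusion the count is 1330 − 1694 + 399 − 1 = 34.

34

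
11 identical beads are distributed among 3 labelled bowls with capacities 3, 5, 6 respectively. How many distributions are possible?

By stars and bars, unrestricted non-negative solutions to x_1+…+x_3 = 11 number C(11+2,2) = 78.
Subtract solutions that violate a single cap (substitute x_i' = x_i − (cap_i+1)): x_1 ≥ 4 gives C(9,2) = 36; x_2 ≥ 6 gives C(7,2) = 21; x_3 ≥ 7 gives C(6,2) = 15. Together 72.
Add back pairs where two caps are both exceeded: 3 + 1 + 0 = 4.
By inclusion–exclusion the count is 78 − 72 + 4 = 10.

10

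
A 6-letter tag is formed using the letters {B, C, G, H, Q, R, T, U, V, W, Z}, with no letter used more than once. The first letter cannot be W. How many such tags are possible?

302400

The first letter has 11−1 = 10 choices (anything except W).
The remaining 5 letters are filled from the other 10 symbols without repetition: 10 × 9 × 8 × 7 × 6 = 30240.
Total: 10 × 30240 = 302400.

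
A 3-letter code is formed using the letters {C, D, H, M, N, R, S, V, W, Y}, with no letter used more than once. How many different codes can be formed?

With no repetition, fill the 3 letters in order: 10 choices, then 9, down to 8.
10 × 9 × 8 = 720.

720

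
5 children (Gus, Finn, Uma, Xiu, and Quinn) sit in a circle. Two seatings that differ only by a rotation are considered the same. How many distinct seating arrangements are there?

24

Around a circle, 5 distinct people have 5!/5 = (4)! = 24 rotationally distinct seatings.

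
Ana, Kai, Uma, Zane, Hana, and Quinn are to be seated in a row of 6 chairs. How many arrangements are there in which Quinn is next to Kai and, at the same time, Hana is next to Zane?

96

Treat {Quinn,Kai} as one block (2 orders) and {Hana,Zane} as another (2 orders).
That leaves 4 units to arrange: 2 × 2 × 4! = 4 × 24 = 96.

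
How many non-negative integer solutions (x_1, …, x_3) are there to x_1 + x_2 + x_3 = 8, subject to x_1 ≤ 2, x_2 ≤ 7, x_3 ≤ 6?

20

By stars and bars, unrestricted non-negative solutions to x_1+…+x_3 = 8 number C(8+2,2) = 45.
Subtract solutions that violate a single cap (substitute x_i' = x_i − (cap_i+1)): x_1 ≥ 3 gives C(7,2) = 21; x_2 ≥ 8 gives C(2,2) = 1; x_3 ≥ 7 gives C(3,2) = 3. Together 25.
No two caps can be exceeded simultaneously, so the pair terms are all 0.
By inclusion–exclusion the count is 45 − 25 + 0 = 20.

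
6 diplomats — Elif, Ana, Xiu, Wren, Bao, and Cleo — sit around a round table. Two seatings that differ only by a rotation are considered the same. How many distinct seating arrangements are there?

Seat Elif anywhere (absorbing the rotational symmetry), then permute the other 5: (5)! = 120.

120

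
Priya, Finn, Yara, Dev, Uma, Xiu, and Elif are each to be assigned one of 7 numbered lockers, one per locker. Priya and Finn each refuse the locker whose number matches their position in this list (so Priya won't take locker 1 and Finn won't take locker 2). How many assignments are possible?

Let Aᵢ (for i ∈ {1, 2}) be the placements that put person i in their forbidden locker. Any j of these fix j positions, leaving (7−j)! ways to fill the rest, and there are C(2,j) ways to pick which j.
By inclusion–exclusion, the number of valid placements is Σ_{j=0}^{2} (−1)^j C(2,j)·(7−j)!.
Computing: 5040 − 1440 + 120 = 3720.

3720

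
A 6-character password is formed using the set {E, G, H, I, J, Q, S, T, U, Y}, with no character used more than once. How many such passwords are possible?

Choose and order 6 of the 10 symbols: the first character has 10 options, the next 9, and so on down to 5.
That product is 10 × 9 × 8 × 7 × 6 × 5 = 151200.

151200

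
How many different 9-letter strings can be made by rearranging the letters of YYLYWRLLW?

YYLYWRLLW has 9 letters with L appearing 3 times, W appearing twice, and Y appearing 3 times.
The number of distinct arrangements is 9!/(3!·3!·2!) = 362880/72 = 5040.

5040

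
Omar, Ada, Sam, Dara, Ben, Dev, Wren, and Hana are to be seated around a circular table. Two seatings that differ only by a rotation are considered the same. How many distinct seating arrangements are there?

Around a circle, 8 distinct people have 8!/8 = (7)! = 5040 rotationally distinct seatings.

5040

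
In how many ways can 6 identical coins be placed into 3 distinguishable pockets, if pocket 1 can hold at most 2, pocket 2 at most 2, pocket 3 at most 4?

Ignoring the caps, the number of non-negative solutions to x_1+…+x_3 = 6 is C(8,2) = 28.
Subtract solutions that violate a single cap (substitute x_i' = x_i − (cap_i+1)): x_1 ≥ 3 gives C(5,2) = 10; x_2 ≥ 3 gives C(5,2) = 10; x_3 ≥ 5 gives C(3,2) = 3. Together 23.
Add back pairs where two caps are both exceeded: 1 + 0 + 0 = 1.
By inclusion–exclusion the count is 28 − 23 + 1 = 6.

6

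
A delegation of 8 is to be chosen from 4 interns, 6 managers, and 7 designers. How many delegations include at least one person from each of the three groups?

22813

Total 8-person selections from all 17: C(17,8) = 24310.
Selections missing a whole group: no interns → C(13,8) = 1287; no managers → C(11,8) = 165; no designers → C(10,8) = 45.
Add back selections omitting two groups (i.e. drawn from a single group): C(4,8) + C(6,8) + C(7,8) = 0.
By inclusion–exclusion: 24310 − 1497 + 0 = 22813.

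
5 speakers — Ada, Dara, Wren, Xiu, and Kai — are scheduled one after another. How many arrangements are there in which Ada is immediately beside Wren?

48

Place the 3 others and the Ada-Wren pair as 4 objects in a line; the pair has 2 internal arrangements.
That gives 2 × 4! = 2 × 24 = 48.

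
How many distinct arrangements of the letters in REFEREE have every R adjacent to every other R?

Treat the 2 copies of R as a single block. The multiset to arrange is then {RR, E, E, E, E, F}, 6 items in all.
That gives (6)!/(4!) = 30 arrangements.

30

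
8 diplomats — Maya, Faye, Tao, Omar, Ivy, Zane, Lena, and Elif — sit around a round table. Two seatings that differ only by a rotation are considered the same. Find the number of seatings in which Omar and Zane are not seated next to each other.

3600

Without the restriction there are (7)! = 5040 seatings.
Those with Omar next to Zane: fuse the pair into one unit and seat 7 units around a circle — 2·(6)! = 1440.
Subtracting, 5040 − 1440 = 3600.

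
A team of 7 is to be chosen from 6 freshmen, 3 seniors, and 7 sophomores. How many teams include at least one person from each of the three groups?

With no constraint there are C(16,7) = 11440 possible selections.
Subtract selections that omit an entire group: no freshmen → C(10,7) = 120; no seniors → C(13,7) = 1716; no sophomores → C(9,7) = 36.
Add back selections omitting two groups (i.e. drawn from a single group): C(6,7) + C(3,7) + C(7,7) = 1.
By inclusion–exclusion: 11440 − 1872 + 1 = 9569.

9569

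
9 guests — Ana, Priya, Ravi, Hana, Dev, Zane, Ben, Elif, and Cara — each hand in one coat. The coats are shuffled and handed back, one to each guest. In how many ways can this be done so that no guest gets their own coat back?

This is the derangement count D_9: permutations of 9 items with no fixed point.
By inclusion–exclusion this is Σ_{j=0}^{9} (−1)^j C(9,j)·(9−j)!.
Computing: 362880 − 362880 + 181440 − 60480 + 15120 − 3024 + 504 − 72 + 9 − 1 = 133496.

133496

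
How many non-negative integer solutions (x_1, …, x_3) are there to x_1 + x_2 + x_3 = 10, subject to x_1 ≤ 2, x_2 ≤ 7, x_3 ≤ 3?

Ignoring the caps, the number of non-negative solutions to x_1+…+x_3 = 10 is C(12,2) = 66.
Subtract solutions that violate a single cap (substitute x_i' = x_i − (cap_i+1)): x_1 ≥ 3 gives C(9,2) = 36; x_2 ≥ 8 gives C(4,2) = 6; x_3 ≥ 4 gives C(8,2) = 28. Together 70.
Add back pairs where two caps are both exceeded: 0 + 10 + 0 = 10.
By inclusion–exclusion the count is 66 − 70 + 10 = 6.

6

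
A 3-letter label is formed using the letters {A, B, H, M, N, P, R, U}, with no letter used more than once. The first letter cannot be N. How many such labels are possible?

294

The first letter has 8−1 = 7 choices (anything except N).
The remaining 2 letters are filled from the other 7 symbols without repetition: 7 × 6 = 42.
Total: 7 × 42 = 294.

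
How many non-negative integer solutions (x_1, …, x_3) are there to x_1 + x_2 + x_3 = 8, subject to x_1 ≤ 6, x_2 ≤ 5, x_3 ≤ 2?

15

Without the upper bounds there are C(10,2) = 45 ways to split 8 among 3 variables.
Subtract solutions that violate a single cap (substitute x_i' = x_i − (cap_i+1)): x_1 ≥ 7 gives C(3,2) = 3; x_2 ≥ 6 gives C(4,2) = 6; x_3 ≥ 3 gives C(7,2) = 21. Together 30.
No two caps can be exceeded simultaneously, so the pair terms are all 0.
By inclusion–exclusion the count is 45 − 30 + 0 = 15.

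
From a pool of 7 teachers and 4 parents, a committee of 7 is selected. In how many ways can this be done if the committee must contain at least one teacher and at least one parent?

Total 7-person selections from all 11: C(11,7) = 330.
Subtract selections that omit an entire group: no teachers → C(4,7) = 0; no parents → C(7,7) = 1.
Both groups omitted at once is impossible, so 330 − 1 = 329.

329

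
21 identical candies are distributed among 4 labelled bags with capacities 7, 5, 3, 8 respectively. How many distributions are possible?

Ignoring the caps, the number of non-negative solutions to x_1+…+x_4 = 21 is C(24,3) = 2024.
Subtract solutions that violate a single cap (substitute x_i' = x_i − (cap_i+1)): x_1 ≥ 8 gives C(16,3) = 560; x_2 ≥ 6 gives C(18,3) = 816; x_3 ≥ 4 gives C(20,3) = 1140; x_4 ≥ 9 gives C(15,3) = 455. Together 2971.
Add back pairs where two caps are both exceeded: 120 + 220 + 35 + 364 + 84 + 165 = 988.
Subtract triples: 20 + 0 + 1 + 10 = 31.
By inclusion–exclusion the count is 2024 − 2971 + 988 − 31 = 10.

10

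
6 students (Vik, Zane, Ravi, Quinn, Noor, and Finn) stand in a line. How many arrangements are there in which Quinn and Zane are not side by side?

There are 6! = 720 arrangements in all. If Quinn and Zane are adjacent, merging them into one block gives 2·(5)! = 240 arrangements.
So 720 − 240 = 480 arrangements keep them apart.

480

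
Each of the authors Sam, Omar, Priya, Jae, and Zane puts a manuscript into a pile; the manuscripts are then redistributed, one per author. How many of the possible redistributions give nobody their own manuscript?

Let Aᵢ be the assignments in which author i gets their own manuscript. We want the size of the complement of A₁∪…∪A_5.
By inclusion–exclusion this is Σ_{j=0}^{5} (−1)^j C(5,j)·(5−j)!.
Computing: 120 − 120 + 60 − 20 + 5 − 1 = 44.

44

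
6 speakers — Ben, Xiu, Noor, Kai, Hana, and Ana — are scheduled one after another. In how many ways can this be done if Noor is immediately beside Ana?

240

Glue Noor and Ana into one block (2 internal orders), leaving 5 units to arrange in a row.
So the count is 2·(5)! = 240.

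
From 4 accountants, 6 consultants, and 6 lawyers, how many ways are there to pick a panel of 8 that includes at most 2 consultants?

Split by how many consultants are chosen (0 through 2).
Sum: C(6,0)·C(10,8) + C(6,1)·C(10,7) + C(6,2)·C(10,6) = 45 + 720 + 3150 = 3915.

3915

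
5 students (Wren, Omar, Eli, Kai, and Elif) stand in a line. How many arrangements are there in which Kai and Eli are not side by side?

72

There are 5! = 120 arrangements in all. If Kai and Eli are adjacent, merging them into one block gives 2·(4)! = 48 arrangements.
Complementary counting: 120 − 48 = 72.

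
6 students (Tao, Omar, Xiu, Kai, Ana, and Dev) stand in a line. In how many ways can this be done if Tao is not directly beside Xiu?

Of the 6! = 720 arrangements, those with Tao and Xiu adjacent number 2 × 5! = 240 (treat the pair as a block with 2 internal orders).
Complementary counting: 720 − 240 = 480.

480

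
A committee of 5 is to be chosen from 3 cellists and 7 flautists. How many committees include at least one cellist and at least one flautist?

231

Unrestricted: C(10,5) = 252 ways to pick any 5 of the 10.
Selections missing a whole group: no cellists → C(7,5) = 21; no flautists → C(3,5) = 0.
Both groups omitted at once is impossible, so 252 − 21 = 231.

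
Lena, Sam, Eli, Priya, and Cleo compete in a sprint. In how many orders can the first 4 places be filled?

120

This is an ordered selection of 4 from 5: P(5,4).
That gives 5 × 4 × 3 × 2 = 120.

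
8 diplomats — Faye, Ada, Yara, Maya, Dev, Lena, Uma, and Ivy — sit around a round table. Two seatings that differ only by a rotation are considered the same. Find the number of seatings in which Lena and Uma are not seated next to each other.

3600

Without the restriction there are (7)! = 5040 seatings.
Seatings with Lena beside Uma: treat them as a block with 2 internal orders, giving 2 × (6)! = 1440.
Subtracting, 5040 − 1440 = 3600.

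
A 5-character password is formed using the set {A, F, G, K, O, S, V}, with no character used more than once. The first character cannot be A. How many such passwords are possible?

The first character has 7−1 = 6 choices (anything except A).
The remaining 4 characters are filled from the other 6 symbols without repetition: 6 × 5 × 4 × 3 = 360.
Total: 6 × 360 = 2160.

2160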